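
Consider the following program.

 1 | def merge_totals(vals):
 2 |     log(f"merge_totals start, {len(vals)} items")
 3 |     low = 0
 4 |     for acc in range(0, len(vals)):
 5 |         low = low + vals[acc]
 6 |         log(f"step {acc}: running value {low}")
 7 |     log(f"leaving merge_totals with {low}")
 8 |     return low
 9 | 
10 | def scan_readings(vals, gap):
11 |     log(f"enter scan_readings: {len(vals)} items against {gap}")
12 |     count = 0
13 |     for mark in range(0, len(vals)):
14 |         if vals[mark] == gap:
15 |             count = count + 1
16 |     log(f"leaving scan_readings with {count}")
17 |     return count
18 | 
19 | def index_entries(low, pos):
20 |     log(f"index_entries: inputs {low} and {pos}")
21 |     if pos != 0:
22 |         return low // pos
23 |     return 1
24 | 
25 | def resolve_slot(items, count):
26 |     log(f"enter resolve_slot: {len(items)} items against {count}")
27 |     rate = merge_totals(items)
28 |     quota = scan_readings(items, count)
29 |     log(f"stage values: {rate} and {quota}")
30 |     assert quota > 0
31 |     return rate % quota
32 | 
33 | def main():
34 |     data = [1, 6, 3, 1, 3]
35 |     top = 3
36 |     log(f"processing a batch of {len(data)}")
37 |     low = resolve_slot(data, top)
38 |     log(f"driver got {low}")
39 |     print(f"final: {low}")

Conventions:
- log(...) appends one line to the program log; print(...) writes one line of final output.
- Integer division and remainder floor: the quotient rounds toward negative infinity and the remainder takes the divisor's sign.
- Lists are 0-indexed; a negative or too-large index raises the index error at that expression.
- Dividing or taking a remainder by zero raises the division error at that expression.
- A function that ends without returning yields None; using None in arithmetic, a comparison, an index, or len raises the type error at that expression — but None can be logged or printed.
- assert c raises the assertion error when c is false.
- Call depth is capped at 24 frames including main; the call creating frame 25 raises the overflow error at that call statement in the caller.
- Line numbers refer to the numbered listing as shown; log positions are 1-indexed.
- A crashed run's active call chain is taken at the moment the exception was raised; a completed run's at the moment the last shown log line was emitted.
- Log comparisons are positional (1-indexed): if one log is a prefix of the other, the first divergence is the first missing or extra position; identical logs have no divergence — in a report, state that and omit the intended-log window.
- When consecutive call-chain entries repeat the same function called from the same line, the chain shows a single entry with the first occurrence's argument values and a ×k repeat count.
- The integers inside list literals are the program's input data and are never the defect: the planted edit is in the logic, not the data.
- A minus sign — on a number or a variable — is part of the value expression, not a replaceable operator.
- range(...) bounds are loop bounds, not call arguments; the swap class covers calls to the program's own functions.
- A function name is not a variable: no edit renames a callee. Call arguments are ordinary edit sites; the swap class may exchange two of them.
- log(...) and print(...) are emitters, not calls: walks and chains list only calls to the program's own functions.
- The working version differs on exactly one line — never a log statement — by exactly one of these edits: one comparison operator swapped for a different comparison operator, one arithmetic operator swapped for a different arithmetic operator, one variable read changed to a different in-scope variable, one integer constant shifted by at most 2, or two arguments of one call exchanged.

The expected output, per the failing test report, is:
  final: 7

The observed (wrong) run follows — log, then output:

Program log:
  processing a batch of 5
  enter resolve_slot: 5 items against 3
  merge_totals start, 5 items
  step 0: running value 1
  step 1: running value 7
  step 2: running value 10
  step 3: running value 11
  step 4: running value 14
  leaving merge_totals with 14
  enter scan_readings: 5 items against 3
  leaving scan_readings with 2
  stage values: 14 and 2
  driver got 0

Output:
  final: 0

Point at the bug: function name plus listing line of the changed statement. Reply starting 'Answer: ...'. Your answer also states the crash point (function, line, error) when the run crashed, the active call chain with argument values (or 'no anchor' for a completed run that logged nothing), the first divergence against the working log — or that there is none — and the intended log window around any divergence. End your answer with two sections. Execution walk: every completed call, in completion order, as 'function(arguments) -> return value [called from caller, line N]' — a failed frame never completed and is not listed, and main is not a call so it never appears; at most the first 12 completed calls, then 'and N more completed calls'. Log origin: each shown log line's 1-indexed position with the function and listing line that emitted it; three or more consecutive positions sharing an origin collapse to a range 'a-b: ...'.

Answer: the defect is in resolve_slot at line 31.
The tell: Position 13 is the first bad log line: 'driver got 0' should read 'driver got 7'.
Call chain: main.
First divergence: position 13; shown 'driver got 0' vs intended 'driver got 7'.
Intended log window:
  11: leaving scan_readings with 2
  12: stage values: 14 and 2
  13: driver got 7
Execution walk:
  merge_totals([1, 6, 3, 1, 3]) -> 14  [called from resolve_slot, line 27]
  scan_readings([1, 6, 3, 1, 3], 3) -> 2  [called from resolve_slot, line 28]
  resolve_slot([1, 6, 3, 1, 3], 3) -> 0  [called from main, line 37]
Log origins:
  1: from main, line 36
  2: from resolve_slot, line 26
  3: from merge_totals, line 2
  4-8: from merge_totals, line 6
  9: from merge_totals, line 7
  10: from scan_readings, line 11
  11: from scan_readings, line 16
  12: from resolve_slot, line 29
  13: from main, line 38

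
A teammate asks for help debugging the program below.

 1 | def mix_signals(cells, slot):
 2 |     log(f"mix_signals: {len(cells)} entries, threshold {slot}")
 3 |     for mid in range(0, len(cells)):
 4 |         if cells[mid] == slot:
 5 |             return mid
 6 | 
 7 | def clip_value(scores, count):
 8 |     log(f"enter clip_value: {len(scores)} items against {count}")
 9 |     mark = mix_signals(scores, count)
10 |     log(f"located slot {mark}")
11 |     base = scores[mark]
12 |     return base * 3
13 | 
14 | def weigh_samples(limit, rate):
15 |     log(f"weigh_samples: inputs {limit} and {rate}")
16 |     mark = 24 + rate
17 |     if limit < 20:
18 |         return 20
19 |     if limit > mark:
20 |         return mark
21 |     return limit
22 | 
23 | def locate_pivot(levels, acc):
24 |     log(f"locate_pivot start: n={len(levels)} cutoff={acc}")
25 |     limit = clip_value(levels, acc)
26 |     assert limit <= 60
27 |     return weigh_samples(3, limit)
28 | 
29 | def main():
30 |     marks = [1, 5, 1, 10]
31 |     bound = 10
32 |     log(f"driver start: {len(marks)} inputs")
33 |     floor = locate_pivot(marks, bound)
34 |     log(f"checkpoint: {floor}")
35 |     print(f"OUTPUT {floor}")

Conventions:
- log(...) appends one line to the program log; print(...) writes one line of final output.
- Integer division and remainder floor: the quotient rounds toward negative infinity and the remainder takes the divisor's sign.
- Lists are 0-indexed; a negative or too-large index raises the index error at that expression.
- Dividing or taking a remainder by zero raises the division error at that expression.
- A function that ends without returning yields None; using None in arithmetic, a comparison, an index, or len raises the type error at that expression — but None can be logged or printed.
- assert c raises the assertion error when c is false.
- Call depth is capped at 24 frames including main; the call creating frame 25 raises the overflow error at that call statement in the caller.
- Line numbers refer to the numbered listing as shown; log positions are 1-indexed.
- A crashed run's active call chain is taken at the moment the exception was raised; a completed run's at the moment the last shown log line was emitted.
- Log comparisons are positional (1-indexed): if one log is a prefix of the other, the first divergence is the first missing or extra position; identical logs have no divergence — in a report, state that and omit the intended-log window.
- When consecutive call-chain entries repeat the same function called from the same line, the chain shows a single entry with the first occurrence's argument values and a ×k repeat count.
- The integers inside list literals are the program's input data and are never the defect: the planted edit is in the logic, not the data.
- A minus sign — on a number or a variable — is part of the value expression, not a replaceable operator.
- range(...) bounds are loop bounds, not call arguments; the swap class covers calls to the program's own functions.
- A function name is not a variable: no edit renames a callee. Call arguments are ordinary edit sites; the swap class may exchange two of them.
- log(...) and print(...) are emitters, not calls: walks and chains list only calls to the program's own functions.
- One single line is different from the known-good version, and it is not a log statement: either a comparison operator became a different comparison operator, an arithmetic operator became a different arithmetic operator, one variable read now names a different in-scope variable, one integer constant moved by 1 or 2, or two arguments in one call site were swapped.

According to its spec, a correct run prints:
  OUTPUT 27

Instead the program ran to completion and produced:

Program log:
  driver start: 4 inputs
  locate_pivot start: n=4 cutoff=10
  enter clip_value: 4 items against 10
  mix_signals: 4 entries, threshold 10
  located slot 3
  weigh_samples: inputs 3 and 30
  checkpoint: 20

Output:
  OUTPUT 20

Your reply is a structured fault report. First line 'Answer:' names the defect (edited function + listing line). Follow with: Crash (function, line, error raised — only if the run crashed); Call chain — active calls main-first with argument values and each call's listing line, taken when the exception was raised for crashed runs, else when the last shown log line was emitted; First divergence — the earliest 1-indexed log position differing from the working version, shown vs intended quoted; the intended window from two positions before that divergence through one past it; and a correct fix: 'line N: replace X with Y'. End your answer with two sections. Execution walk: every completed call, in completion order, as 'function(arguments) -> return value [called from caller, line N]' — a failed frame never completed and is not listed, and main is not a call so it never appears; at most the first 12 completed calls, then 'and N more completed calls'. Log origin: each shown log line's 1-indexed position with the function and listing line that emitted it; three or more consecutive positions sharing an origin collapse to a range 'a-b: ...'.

Answer: the defect is in locate_pivot at line 27.
Key fact: At log position 6 the runs split — shown 'weigh_samples: inputs 3 and 30', but the working version logs 'weigh_samples: inputs 30 and 3'.
Call chain: main.
First divergence: position 6 — the shown line 'weigh_samples: inputs 3 and 30' should read 'weigh_samples: inputs 30 and 3'.
Intended log window:
  4: mix_signals: 4 entries, threshold 10
  5: located slot 3
  6: weigh_samples: inputs 30 and 3
  7: checkpoint: 27
Execution walk:
  mix_signals([1, 5, 1, 10], 10) -> 3  [called from clip_value, line 9]
  clip_value([1, 5, 1, 10], 10) -> 30  [called from locate_pivot, line 25]
  weigh_samples(3, 30) -> 20  [called from locate_pivot, line 27]
  locate_pivot([1, 5, 1, 10], 10) -> 20  [called from main, line 33]
Log line origins:
  1: emitted by main (line 32)
  2: emitted by locate_pivot (line 24)
  3: emitted by clip_value (line 8)
  4: emitted by mix_signals (line 2)
  5: emitted by clip_value (line 10)
  6: emitted by weigh_samples (line 15)
  7: emitted by main (line 34)
A correct fix: line 27: replace `weigh_samples(3, limit)` with `weigh_samples(limit, 3)`.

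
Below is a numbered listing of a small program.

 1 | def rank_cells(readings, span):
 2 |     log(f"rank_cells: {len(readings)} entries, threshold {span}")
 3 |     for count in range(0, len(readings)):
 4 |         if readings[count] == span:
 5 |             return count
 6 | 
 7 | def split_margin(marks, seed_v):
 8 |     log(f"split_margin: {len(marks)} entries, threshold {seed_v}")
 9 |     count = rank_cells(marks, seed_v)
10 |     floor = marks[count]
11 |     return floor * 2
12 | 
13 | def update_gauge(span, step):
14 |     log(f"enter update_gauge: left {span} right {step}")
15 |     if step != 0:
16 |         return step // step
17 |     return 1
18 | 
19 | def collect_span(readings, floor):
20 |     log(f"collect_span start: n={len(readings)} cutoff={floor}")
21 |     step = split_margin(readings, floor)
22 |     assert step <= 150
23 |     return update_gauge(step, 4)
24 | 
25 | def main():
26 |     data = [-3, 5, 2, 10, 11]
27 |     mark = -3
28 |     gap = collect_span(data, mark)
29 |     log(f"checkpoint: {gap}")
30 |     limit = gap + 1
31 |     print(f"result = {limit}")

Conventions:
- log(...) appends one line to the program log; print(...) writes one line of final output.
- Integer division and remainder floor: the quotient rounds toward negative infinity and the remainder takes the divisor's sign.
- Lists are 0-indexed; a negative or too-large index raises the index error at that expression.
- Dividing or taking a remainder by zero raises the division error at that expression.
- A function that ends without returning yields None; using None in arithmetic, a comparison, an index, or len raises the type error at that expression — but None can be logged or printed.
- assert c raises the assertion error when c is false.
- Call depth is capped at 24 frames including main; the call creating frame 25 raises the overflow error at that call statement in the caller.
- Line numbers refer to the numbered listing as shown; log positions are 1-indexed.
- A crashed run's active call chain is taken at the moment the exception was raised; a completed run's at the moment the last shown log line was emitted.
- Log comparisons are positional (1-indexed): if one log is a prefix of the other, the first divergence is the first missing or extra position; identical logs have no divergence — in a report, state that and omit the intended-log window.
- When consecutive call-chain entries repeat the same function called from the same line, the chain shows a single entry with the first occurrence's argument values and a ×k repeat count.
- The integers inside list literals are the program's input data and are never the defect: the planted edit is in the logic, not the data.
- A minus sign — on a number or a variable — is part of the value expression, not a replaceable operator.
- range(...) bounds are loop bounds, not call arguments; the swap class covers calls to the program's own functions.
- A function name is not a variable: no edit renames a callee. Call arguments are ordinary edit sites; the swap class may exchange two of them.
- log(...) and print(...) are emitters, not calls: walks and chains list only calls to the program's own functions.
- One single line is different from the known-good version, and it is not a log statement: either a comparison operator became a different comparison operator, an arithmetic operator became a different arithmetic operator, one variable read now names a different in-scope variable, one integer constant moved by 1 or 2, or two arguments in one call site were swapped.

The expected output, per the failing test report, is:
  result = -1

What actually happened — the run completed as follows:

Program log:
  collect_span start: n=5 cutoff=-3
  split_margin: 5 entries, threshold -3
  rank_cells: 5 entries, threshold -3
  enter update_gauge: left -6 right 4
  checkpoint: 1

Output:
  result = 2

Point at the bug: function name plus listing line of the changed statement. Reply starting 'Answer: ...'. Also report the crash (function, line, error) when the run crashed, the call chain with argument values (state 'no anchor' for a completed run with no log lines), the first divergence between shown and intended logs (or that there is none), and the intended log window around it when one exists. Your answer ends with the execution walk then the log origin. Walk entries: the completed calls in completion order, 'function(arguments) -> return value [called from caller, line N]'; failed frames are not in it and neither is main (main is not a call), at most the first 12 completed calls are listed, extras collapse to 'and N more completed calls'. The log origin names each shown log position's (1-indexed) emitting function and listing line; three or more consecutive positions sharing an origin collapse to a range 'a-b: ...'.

Answer: the defect is in update_gauge at line 16.
Key observation: The log first diverges at position 5: the faulty run prints 'checkpoint: 1' where the working version prints 'checkpoint: -2'.
Call chain: main.
First divergence: position 5 — the shown line 'checkpoint: 1' should read 'checkpoint: -2'.
Intended log window:
  3: rank_cells: 5 entries, threshold -3
  4: enter update_gauge: left -6 right 4
  5: checkpoint: -2
Execution walk:
  rank_cells([-3, 5, 2, 10, 11], -3) -> 0  [called from split_margin, line 9]
  split_margin([-3, 5, 2, 10, 11], -3) -> -6  [called from collect_span, line 21]
  update_gauge(-6, 4) -> 1  [called from collect_span, line 23]
  collect_span([-3, 5, 2, 10, 11], -3) -> 1  [called from main, line 28]
Log origins:
  1: emitted by collect_span (line 20)
  2: emitted by split_margin (line 8)
  3: emitted by rank_cells (line 2)
  4: emitted by update_gauge (line 14)
  5: emitted by main (line 29)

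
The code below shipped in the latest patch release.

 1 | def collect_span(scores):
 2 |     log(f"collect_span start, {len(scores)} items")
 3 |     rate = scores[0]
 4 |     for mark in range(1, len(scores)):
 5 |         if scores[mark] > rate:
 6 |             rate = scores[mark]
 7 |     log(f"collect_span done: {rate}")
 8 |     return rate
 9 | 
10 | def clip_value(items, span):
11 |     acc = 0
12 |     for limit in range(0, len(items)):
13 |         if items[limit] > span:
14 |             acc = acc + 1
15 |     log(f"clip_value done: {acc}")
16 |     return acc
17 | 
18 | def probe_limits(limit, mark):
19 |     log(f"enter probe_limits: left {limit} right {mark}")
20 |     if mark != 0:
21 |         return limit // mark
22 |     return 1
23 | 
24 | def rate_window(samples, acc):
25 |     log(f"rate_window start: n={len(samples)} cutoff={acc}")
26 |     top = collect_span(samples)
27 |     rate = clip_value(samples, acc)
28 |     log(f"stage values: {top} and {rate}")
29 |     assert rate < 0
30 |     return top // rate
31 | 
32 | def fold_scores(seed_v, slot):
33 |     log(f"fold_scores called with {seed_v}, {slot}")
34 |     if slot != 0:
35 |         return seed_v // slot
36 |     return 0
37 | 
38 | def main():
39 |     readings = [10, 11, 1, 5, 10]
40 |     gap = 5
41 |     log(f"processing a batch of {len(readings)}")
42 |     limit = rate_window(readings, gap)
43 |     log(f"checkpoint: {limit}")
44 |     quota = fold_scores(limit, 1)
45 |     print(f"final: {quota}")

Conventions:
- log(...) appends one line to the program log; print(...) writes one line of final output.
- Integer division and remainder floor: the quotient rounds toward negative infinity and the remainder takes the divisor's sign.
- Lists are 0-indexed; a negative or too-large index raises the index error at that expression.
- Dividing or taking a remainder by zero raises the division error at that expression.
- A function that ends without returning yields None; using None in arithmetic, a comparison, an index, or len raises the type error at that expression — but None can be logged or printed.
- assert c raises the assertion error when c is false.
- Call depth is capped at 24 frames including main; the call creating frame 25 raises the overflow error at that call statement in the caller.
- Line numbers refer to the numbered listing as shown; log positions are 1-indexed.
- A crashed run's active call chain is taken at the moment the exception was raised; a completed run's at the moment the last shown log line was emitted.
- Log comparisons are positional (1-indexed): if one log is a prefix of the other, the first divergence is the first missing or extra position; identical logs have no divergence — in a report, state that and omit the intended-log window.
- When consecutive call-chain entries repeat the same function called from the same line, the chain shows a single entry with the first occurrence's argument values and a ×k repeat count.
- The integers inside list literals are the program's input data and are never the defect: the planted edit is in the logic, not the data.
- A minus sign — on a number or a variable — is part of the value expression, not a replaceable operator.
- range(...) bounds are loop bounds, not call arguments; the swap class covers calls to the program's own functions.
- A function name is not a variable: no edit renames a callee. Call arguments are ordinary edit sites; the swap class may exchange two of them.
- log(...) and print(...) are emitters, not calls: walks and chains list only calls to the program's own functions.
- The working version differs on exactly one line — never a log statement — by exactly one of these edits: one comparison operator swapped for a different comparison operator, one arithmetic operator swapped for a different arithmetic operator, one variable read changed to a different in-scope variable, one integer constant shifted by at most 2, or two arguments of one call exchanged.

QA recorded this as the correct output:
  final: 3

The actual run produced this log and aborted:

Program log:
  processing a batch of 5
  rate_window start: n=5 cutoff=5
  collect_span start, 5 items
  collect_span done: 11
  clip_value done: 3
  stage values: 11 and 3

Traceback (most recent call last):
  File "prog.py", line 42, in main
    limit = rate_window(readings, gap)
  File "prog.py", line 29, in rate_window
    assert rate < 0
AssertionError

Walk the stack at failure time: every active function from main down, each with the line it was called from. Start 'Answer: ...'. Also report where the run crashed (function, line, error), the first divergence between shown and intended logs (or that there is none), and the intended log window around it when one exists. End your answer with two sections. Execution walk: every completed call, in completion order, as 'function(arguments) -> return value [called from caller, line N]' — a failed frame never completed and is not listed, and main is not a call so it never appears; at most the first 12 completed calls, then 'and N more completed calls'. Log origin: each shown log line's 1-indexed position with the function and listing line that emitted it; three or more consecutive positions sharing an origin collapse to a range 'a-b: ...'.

Answer: main -> rate_window (called at line 42).
Key fact: The faulty run's log stops after 6 lines; the working version's next line would be 'checkpoint: 3'.
Crash: rate_window, line 29, AssertionError.
First divergence: position 7 (shown log ended at 6 lines; the working version continues: 'checkpoint: 3').
Intended log window:
  5: clip_value done: 3
  6: stage values: 11 and 3
  7: checkpoint: 3
  8: fold_scores called with 3, 1
Execution walk:
  collect_span([10, 11, 1, 5, 10]) -> 11  [called from rate_window, line 26]
  clip_value([10, 11, 1, 5, 10], 5) -> 3  [called from rate_window, line 27]
Log origin:
  1: from main, line 41
  2: from rate_window, line 25
  3: from collect_span, line 2
  4: from collect_span, line 7
  5: from clip_value, line 15
  6: from rate_window, line 28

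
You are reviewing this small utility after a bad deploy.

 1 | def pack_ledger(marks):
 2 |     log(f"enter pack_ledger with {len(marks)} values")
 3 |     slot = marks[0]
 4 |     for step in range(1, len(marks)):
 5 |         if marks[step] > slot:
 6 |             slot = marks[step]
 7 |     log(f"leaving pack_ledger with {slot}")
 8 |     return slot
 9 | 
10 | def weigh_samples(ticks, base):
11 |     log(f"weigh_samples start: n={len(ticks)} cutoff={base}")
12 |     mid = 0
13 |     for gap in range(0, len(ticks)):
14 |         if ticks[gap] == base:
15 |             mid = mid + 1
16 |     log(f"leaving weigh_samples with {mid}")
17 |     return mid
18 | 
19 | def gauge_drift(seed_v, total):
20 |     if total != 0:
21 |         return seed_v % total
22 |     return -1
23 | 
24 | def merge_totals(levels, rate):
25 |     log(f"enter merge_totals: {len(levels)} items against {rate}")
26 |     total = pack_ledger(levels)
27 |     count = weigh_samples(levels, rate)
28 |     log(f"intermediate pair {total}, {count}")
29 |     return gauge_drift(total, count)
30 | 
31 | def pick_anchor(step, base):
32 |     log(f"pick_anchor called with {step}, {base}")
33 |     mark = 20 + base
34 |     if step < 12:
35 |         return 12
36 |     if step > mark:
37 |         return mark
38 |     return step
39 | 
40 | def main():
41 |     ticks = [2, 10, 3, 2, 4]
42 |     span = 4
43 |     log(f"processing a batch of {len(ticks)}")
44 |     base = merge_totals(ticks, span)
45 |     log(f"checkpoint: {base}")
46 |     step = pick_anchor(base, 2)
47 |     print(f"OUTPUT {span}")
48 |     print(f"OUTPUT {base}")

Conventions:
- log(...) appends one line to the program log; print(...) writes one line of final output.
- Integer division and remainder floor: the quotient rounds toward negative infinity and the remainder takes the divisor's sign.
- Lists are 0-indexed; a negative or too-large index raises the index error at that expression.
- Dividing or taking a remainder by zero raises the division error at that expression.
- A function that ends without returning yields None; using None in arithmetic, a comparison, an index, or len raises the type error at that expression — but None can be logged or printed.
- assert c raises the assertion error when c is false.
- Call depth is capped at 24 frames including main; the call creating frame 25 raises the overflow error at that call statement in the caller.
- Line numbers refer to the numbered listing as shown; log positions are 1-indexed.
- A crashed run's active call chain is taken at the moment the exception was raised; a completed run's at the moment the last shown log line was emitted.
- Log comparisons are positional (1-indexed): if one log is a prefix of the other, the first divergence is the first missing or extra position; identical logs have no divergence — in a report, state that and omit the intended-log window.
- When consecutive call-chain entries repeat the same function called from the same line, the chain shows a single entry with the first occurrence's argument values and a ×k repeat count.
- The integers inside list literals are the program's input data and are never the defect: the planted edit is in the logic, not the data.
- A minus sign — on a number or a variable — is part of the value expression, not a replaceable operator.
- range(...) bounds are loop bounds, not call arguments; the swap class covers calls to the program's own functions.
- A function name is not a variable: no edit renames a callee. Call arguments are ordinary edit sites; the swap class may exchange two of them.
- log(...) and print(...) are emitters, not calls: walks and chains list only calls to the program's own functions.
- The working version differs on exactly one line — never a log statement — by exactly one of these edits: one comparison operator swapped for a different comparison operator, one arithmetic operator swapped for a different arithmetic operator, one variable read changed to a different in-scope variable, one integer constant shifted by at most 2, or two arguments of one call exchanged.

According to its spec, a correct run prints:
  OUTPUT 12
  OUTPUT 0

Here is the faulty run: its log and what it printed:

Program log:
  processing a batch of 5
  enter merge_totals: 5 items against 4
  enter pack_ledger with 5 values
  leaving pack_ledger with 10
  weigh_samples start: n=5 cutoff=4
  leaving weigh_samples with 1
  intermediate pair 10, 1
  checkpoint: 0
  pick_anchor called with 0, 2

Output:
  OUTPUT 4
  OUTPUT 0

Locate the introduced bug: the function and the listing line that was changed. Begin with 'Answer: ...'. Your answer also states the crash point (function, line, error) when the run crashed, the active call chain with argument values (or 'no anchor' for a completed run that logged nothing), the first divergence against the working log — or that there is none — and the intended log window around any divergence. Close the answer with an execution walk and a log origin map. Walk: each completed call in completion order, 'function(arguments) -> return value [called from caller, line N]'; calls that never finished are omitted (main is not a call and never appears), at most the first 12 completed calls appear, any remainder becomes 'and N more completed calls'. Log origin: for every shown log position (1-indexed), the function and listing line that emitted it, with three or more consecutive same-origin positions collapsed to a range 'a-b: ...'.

Answer: the defect is in main at line 47.
Key observation: No log line changed; the fault shows up purely in the output.
Call chain: main -> pick_anchor(0, 2) (called at line 46).
First divergence: none (the log streams are identical).
Execution walk:
  pack_ledger([2, 10, 3, 2, 4]) -> 10  [called from merge_totals, line 26]
  weigh_samples([2, 10, 3, 2, 4], 4) -> 1  [called from merge_totals, line 27]
  gauge_drift(10, 1) -> 0  [called from merge_totals, line 29]
  merge_totals([2, 10, 3, 2, 4], 4) -> 0  [called from main, line 44]
  pick_anchor(0, 2) -> 12  [called from main, line 46]
Log origins:
  1: logged in main at line 43
  2: logged in merge_totals at line 25
  3: logged in pack_ledger at line 2
  4: logged in pack_ledger at line 7
  5: logged in weigh_samples at line 11
  6: logged in weigh_samples at line 16
  7: logged in merge_totals at line 28
  8: logged in main at line 45
  9: logged in pick_anchor at line 32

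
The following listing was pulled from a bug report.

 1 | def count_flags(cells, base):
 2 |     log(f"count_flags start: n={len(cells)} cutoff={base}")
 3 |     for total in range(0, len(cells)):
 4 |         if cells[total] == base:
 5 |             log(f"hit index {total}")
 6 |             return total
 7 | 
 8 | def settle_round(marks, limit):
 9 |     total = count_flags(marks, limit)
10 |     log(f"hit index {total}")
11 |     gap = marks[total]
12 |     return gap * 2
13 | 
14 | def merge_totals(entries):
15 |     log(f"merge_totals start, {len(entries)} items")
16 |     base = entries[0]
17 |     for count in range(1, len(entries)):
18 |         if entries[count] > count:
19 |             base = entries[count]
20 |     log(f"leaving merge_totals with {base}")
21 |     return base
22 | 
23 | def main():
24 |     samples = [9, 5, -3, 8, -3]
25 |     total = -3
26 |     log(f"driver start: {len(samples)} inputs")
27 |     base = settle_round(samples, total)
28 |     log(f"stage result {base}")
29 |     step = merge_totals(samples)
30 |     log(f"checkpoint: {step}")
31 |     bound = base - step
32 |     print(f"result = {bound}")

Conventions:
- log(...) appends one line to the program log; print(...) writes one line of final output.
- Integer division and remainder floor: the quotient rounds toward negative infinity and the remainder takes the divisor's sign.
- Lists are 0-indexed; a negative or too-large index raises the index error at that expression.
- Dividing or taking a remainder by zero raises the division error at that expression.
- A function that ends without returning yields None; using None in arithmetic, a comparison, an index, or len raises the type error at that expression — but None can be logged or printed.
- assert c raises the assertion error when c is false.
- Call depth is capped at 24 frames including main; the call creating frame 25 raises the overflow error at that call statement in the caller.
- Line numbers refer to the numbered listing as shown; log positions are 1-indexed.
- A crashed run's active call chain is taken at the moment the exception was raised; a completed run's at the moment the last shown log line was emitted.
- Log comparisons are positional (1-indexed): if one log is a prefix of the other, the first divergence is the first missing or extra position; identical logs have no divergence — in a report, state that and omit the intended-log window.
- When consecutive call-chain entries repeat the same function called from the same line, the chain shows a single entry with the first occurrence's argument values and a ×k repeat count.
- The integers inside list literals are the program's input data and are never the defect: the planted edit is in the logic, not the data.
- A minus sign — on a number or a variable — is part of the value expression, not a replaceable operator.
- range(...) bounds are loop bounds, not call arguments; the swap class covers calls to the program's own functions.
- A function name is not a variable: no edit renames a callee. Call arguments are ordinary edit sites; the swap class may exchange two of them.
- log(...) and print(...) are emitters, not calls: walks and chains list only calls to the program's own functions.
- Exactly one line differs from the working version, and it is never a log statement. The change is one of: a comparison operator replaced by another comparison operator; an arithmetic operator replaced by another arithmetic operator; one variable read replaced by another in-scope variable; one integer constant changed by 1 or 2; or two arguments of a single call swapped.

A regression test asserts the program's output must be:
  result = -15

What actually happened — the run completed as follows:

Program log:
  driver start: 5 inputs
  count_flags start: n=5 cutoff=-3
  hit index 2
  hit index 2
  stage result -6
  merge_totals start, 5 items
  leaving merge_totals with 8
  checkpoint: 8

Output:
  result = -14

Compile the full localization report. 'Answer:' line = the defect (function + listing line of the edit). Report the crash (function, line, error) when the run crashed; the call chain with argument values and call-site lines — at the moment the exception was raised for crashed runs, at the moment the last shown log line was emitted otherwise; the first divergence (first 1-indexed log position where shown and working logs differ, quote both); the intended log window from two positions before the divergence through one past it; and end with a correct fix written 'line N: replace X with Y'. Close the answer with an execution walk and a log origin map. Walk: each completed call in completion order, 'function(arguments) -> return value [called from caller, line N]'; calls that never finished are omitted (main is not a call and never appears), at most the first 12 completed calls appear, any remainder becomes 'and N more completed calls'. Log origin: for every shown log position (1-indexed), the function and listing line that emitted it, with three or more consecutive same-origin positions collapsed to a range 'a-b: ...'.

Answer: the defect is in merge_totals at line 18.
Key observation: Position 7 is the first bad log line: 'leaving merge_totals with 8' should read 'leaving merge_totals with 9'.
Call chain: main.
First divergence: position 7 — the shown line 'leaving merge_totals with 8' should read 'leaving merge_totals with 9'.
Intended log window:
  5: stage result -6
  6: merge_totals start, 5 items
  7: leaving merge_totals with 9
  8: checkpoint: 9
Execution walk:
  count_flags([9, 5, -3, 8, -3], -3) -> 2  [called from settle_round, line 9]
  settle_round([9, 5, -3, 8, -3], -3) -> -6  [called from main, line 27]
  merge_totals([9, 5, -3, 8, -3]) -> 8  [called from main, line 29]
Log origins:
  1: from main, line 26
  2: from count_flags, line 2
  3: from count_flags, line 5
  4: from settle_round, line 10
  5: from main, line 28
  6: from merge_totals, line 15
  7: from merge_totals, line 20
  8: from main, line 30
A correct fix: line 18: replace `entries[count] > count` with `entries[count] > base`.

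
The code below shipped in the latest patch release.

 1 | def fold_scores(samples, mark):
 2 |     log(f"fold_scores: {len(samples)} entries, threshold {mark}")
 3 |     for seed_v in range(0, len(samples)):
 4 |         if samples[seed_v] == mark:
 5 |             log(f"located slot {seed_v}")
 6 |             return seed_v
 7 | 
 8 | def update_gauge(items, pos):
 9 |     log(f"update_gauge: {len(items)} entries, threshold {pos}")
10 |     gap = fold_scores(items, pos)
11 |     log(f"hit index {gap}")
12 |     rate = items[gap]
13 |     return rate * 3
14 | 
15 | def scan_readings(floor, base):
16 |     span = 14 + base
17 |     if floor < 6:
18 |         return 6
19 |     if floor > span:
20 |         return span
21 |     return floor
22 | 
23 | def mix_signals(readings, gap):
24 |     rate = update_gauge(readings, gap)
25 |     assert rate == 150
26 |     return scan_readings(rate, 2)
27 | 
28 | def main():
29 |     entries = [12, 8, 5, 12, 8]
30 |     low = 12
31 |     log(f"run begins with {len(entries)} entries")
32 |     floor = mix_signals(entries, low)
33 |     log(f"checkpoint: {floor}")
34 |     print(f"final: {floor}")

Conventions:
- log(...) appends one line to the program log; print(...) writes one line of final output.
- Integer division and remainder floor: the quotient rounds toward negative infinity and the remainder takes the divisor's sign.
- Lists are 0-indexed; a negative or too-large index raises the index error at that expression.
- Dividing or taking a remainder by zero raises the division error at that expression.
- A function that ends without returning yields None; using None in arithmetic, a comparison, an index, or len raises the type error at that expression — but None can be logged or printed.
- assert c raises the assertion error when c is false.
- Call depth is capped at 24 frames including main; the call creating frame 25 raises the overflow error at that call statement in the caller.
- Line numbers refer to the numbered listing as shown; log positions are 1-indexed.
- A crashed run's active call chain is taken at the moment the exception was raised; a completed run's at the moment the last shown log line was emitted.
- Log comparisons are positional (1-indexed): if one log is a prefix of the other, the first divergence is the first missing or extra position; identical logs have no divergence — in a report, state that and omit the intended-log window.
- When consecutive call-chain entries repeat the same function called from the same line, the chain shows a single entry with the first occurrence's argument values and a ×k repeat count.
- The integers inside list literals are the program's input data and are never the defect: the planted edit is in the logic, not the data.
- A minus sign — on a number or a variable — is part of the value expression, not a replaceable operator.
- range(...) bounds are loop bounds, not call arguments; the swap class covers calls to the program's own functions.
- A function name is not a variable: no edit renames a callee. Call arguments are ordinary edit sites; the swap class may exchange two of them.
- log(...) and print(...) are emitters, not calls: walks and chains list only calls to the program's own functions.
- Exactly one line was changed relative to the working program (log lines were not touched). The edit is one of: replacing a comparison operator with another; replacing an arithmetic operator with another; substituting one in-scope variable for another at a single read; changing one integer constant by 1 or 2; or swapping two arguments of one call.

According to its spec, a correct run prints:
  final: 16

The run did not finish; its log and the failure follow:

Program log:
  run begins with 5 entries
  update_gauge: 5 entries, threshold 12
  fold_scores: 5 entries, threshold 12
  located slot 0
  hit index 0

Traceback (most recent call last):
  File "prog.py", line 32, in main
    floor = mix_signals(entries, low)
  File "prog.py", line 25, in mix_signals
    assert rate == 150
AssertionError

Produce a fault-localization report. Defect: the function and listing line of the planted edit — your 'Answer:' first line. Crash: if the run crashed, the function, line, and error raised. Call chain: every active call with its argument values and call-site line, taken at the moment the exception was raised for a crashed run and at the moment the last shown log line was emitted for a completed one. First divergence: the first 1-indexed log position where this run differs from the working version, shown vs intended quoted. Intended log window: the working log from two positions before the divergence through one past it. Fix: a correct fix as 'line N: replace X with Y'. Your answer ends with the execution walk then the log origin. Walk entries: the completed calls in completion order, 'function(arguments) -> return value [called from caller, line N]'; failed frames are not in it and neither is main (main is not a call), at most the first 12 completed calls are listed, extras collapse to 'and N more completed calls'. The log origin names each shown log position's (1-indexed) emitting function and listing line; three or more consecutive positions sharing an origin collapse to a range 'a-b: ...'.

Answer: the defect is in mix_signals at line 25.
Key observation: A complete run would log 'checkpoint: 16' next, but this one stopped at 5 lines.
Crash: mix_signals, line 25, AssertionError.
Call chain: main -> mix_signals([12, 8, 5, 12, 8], 12) (called at line 32).
First divergence: position 6; the shown log stops at 5 lines while the working version next logs 'checkpoint: 16'.
Intended log window:
  4: located slot 0
  5: hit index 0
  6: checkpoint: 16
Execution walk:
  fold_scores([12, 8, 5, 12, 8], 12) -> 0  [called from update_gauge, line 10]
  update_gauge([12, 8, 5, 12, 8], 12) -> 36  [called from mix_signals, line 24]
Origin of each log line:
  1 — main, line 31
  2 — update_gauge, line 9
  3 — fold_scores, line 2
  4 — fold_scores, line 5
  5 — update_gauge, line 11
A correct fix: line 25: replace `==` with `<=`.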